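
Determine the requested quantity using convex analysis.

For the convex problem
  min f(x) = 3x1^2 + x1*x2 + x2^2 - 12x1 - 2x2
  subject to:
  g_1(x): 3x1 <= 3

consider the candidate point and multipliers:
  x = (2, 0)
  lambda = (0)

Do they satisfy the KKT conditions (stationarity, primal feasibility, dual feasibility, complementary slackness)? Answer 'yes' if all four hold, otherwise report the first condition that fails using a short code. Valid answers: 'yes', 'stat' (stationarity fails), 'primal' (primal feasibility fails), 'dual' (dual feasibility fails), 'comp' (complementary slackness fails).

Gradient of f: grad f(x) = Q x + c = (0, 0)
Constraint values g_i(x) = a_i^T x - b_i:
  g_1((2, 0)) = 3
Stationarity residual: grad f(x) + sum_i lambda_i a_i = (0, 0)
  -> stationarity OK
Primal feasibility (all g_i <= 0): FAILS
Dual feasibility (all lambda_i >= 0): OK
Complementary slackness (lambda_i * g_i(x) = 0 for all i): OK

Verdict: the first failing condition is primal_feasibility -> primal.

primal


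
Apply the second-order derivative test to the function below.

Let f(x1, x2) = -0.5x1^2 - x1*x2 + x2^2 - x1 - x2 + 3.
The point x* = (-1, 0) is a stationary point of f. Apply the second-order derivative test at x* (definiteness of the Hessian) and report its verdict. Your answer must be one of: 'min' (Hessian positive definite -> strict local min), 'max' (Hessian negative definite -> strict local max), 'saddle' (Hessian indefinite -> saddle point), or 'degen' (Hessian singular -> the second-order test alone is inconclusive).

Compute the Hessian H = grad^2 f:
  H = [[-1, -1], [-1, 2]]
Verify stationarity: grad f(x*) = H x* + g = (0, 0).
Eigenvalues of H: -1.3028, 2.3028.
Eigenvalues have mixed signs, so H is indefinite -> x* is a saddle point.

saddle


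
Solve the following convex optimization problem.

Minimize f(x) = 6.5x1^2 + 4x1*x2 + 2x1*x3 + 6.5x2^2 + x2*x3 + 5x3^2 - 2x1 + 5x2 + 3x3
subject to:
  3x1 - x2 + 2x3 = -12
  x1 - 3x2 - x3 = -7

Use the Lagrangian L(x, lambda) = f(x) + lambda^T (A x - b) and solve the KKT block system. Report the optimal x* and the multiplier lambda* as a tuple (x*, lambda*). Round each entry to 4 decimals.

Form the Lagrangian:
  L(x, lambda) = (1/2) x^T Q x + c^T x + lambda^T (A x - b)
Stationarity (grad_x L = 0): Q x + c + A^T lambda = 0.
Primal feasibility: A x = b.

This gives the KKT block system:
  [ Q   A^T ] [ x     ]   [-c ]
  [ A    0  ] [ lambda ] = [ b ]

Solving the linear system:
  x*      = (-2.4639, 1.9544, -1.327)
  lambda* = (8.4221, 3.6008)
  f(x*)   = 68.4943

x* = (-2.4639, 1.9544, -1.327), lambda* = (8.4221, 3.6008)


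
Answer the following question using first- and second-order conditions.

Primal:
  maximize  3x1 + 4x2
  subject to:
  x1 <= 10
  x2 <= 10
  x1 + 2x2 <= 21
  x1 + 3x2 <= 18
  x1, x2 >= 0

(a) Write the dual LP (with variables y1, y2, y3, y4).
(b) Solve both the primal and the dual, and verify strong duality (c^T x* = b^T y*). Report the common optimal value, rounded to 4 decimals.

The standard primal-dual pair for 'max c^T x s.t. A x <= b, x >= 0' is:
  Dual:  min b^T y  s.t.  A^T y >= c,  y >= 0.

So the dual LP is:
  minimize  10y1 + 10y2 + 21y3 + 18y4
  subject to:
    y1 + y3 + y4 >= 3
    y2 + 2y3 + 3y4 >= 4
    y1, y2, y3, y4 >= 0

Solving the primal: x* = (10, 2.6667).
  primal value c^T x* = 40.6667.
Solving the dual: y* = (1.6667, 0, 0, 1.3333).
  dual value b^T y* = 40.6667.
Strong duality: c^T x* = b^T y*. Confirmed.

40.6667


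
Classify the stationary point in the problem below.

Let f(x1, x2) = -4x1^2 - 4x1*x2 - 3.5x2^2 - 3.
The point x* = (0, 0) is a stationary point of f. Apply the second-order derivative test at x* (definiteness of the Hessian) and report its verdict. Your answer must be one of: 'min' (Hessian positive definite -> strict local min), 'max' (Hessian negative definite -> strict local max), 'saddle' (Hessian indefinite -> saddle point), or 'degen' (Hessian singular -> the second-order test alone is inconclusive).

Compute the Hessian H = grad^2 f:
  H = [[-8, -4], [-4, -7]]
Verify stationarity: grad f(x*) = H x* + g = (0, 0).
Eigenvalues of H: -11.5311, -3.4689.
Both eigenvalues < 0, so H is negative definite -> x* is a strict local max.

max


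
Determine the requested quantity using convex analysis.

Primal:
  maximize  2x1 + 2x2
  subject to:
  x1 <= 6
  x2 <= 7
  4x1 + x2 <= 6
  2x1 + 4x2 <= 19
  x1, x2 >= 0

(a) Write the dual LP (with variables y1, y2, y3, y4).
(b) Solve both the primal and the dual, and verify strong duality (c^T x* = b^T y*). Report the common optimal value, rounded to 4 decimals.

The standard primal-dual pair for 'max c^T x s.t. A x <= b, x >= 0' is:
  Dual:  min b^T y  s.t.  A^T y >= c,  y >= 0.

So the dual LP is:
  minimize  6y1 + 7y2 + 6y3 + 19y4
  subject to:
    y1 + 4y3 + 2y4 >= 2
    y2 + y3 + 4y4 >= 2
    y1, y2, y3, y4 >= 0

Solving the primal: x* = (0.3571, 4.5714).
  primal value c^T x* = 9.8571.
Solving the dual: y* = (0, 0, 0.2857, 0.4286).
  dual value b^T y* = 9.8571.
Strong duality: c^T x* = b^T y*. Confirmed.

9.8571


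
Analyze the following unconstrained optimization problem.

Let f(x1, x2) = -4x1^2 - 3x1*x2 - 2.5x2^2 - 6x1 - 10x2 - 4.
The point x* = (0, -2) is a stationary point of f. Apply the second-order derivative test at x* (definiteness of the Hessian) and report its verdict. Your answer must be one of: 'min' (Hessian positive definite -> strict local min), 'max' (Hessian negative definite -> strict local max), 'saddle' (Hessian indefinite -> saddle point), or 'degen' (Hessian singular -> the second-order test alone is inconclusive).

Compute the Hessian H = grad^2 f:
  H = [[-8, -3], [-3, -5]]
Verify stationarity: grad f(x*) = H x* + g = (0, 0).
Eigenvalues of H: -9.8541, -3.1459.
Both eigenvalues < 0, so H is negative definite -> x* is a strict local max.

max


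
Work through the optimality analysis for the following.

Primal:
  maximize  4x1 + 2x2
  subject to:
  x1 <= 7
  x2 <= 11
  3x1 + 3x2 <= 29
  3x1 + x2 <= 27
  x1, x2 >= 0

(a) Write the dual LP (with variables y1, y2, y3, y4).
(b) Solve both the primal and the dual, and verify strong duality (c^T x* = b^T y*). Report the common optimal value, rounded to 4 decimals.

The standard primal-dual pair for 'max c^T x s.t. A x <= b, x >= 0' is:
  Dual:  min b^T y  s.t.  A^T y >= c,  y >= 0.

So the dual LP is:
  minimize  7y1 + 11y2 + 29y3 + 27y4
  subject to:
    y1 + 3y3 + 3y4 >= 4
    y2 + 3y3 + y4 >= 2
    y1, y2, y3, y4 >= 0

Solving the primal: x* = (7, 2.6667).
  primal value c^T x* = 33.3333.
Solving the dual: y* = (2, 0, 0.6667, 0).
  dual value b^T y* = 33.3333.
Strong duality: c^T x* = b^T y*. Confirmed.

33.3333


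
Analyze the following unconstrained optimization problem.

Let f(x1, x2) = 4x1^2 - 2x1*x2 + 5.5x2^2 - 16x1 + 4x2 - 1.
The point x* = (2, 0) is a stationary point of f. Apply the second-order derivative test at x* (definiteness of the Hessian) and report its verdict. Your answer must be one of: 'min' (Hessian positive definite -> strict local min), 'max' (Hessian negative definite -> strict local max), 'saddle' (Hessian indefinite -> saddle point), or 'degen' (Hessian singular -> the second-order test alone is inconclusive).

Compute the Hessian H = grad^2 f:
  H = [[8, -2], [-2, 11]]
Verify stationarity: grad f(x*) = H x* + g = (0, 0).
Eigenvalues of H: 7, 12.
Both eigenvalues > 0, so H is positive definite -> x* is a strict local min.

min


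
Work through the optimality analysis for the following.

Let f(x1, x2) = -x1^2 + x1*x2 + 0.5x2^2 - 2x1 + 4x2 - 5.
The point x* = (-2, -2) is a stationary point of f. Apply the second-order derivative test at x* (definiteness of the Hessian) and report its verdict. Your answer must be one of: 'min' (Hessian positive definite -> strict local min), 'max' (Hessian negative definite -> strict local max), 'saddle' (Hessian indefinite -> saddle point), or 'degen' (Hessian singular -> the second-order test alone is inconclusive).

Compute the Hessian H = grad^2 f:
  H = [[-2, 1], [1, 1]]
Verify stationarity: grad f(x*) = H x* + g = (0, 0).
Eigenvalues of H: -2.3028, 1.3028.
Eigenvalues have mixed signs, so H is indefinite -> x* is a saddle point.

saddle


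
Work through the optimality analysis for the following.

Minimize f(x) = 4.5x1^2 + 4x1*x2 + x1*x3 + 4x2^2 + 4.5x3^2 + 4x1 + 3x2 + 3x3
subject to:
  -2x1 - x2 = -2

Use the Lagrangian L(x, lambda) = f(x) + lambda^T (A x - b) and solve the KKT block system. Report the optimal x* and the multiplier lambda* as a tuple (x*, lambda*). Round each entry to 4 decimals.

Form the Lagrangian:
  L(x, lambda) = (1/2) x^T Q x + c^T x + lambda^T (A x - b)
Stationarity (grad_x L = 0): Q x + c + A^T lambda = 0.
Primal feasibility: A x = b.

This gives the KKT block system:
  [ Q   A^T ] [ x     ]   [-c ]
  [ A    0  ] [ lambda ] = [ b ]

Solving the linear system:
  x*      = (1.058, -0.1161, -0.4509)
  lambda* = (6.3036)
  f(x*)   = 7.5692

x* = (1.058, -0.1161, -0.4509), lambda* = (6.3036)


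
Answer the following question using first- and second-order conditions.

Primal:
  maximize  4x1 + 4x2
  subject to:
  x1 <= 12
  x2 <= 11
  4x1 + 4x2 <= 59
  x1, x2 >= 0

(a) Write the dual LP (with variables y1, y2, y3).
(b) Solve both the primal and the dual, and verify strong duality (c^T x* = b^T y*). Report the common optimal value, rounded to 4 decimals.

The standard primal-dual pair for 'max c^T x s.t. A x <= b, x >= 0' is:
  Dual:  min b^T y  s.t.  A^T y >= c,  y >= 0.

So the dual LP is:
  minimize  12y1 + 11y2 + 59y3
  subject to:
    y1 + 4y3 >= 4
    y2 + 4y3 >= 4
    y1, y2, y3 >= 0

Solving the primal: x* = (3.75, 11).
  primal value c^T x* = 59.
Solving the dual: y* = (0, 0, 1).
  dual value b^T y* = 59.
Strong duality: c^T x* = b^T y*. Confirmed.

59


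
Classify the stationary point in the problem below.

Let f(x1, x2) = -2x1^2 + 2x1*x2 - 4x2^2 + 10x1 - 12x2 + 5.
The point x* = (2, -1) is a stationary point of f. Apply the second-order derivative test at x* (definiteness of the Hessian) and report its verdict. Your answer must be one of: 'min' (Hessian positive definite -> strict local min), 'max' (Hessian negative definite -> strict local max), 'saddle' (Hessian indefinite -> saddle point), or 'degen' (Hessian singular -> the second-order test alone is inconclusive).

Compute the Hessian H = grad^2 f:
  H = [[-4, 2], [2, -8]]
Verify stationarity: grad f(x*) = H x* + g = (0, 0).
Eigenvalues of H: -8.8284, -3.1716.
Both eigenvalues < 0, so H is negative definite -> x* is a strict local max.

max


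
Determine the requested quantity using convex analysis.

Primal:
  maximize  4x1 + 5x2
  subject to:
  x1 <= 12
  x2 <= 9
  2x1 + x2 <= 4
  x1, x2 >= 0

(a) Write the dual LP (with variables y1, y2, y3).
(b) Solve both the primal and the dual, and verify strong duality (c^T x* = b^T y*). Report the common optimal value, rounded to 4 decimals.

The standard primal-dual pair for 'max c^T x s.t. A x <= b, x >= 0' is:
  Dual:  min b^T y  s.t.  A^T y >= c,  y >= 0.

So the dual LP is:
  minimize  12y1 + 9y2 + 4y3
  subject to:
    y1 + 2y3 >= 4
    y2 + y3 >= 5
    y1, y2, y3 >= 0

Solving the primal: x* = (0, 4).
  primal value c^T x* = 20.
Solving the dual: y* = (0, 0, 5).
  dual value b^T y* = 20.
Strong duality: c^T x* = b^T y*. Confirmed.

20


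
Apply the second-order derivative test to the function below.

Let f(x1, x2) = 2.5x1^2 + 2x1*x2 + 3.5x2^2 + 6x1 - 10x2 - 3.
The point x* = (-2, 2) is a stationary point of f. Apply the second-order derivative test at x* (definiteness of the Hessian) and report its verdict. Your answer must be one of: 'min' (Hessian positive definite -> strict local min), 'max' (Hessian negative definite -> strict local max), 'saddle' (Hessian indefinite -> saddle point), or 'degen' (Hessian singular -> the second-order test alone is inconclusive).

Compute the Hessian H = grad^2 f:
  H = [[5, 2], [2, 7]]
Verify stationarity: grad f(x*) = H x* + g = (0, 0).
Eigenvalues of H: 3.7639, 8.2361.
Both eigenvalues > 0, so H is positive definite -> x* is a strict local min.

min


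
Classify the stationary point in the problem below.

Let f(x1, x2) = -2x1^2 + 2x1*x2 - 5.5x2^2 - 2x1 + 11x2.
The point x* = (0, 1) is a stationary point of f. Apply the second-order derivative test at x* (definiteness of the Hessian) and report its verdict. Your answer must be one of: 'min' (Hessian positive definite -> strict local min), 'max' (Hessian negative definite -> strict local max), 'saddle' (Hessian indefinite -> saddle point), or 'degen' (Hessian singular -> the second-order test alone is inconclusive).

Compute the Hessian H = grad^2 f:
  H = [[-4, 2], [2, -11]]
Verify stationarity: grad f(x*) = H x* + g = (0, 0).
Eigenvalues of H: -11.5311, -3.4689.
Both eigenvalues < 0, so H is negative definite -> x* is a strict local max.

max


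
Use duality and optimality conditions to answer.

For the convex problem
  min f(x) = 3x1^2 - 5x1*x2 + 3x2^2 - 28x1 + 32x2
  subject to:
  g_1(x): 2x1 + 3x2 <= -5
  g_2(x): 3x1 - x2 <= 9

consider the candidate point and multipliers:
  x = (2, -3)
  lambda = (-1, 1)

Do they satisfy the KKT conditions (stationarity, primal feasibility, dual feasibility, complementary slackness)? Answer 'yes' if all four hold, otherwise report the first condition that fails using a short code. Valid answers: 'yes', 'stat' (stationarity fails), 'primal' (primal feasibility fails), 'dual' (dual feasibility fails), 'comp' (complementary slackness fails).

Gradient of f: grad f(x) = Q x + c = (-1, 4)
Constraint values g_i(x) = a_i^T x - b_i:
  g_1((2, -3)) = 0
  g_2((2, -3)) = 0
Stationarity residual: grad f(x) + sum_i lambda_i a_i = (0, 0)
  -> stationarity OK
Primal feasibility (all g_i <= 0): OK
Dual feasibility (all lambda_i >= 0): FAILS
Complementary slackness (lambda_i * g_i(x) = 0 for all i): OK

Verdict: the first failing condition is dual_feasibility -> dual.

dual


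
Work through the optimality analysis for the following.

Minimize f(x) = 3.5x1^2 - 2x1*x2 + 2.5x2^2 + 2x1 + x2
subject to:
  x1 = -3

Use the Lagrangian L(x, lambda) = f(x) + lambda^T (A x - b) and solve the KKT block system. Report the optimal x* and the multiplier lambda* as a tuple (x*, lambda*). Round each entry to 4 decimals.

Form the Lagrangian:
  L(x, lambda) = (1/2) x^T Q x + c^T x + lambda^T (A x - b)
Stationarity (grad_x L = 0): Q x + c + A^T lambda = 0.
Primal feasibility: A x = b.

This gives the KKT block system:
  [ Q   A^T ] [ x     ]   [-c ]
  [ A    0  ] [ lambda ] = [ b ]

Solving the linear system:
  x*      = (-3, -1.4)
  lambda* = (16.2)
  f(x*)   = 20.6

x* = (-3, -1.4), lambda* = (16.2)


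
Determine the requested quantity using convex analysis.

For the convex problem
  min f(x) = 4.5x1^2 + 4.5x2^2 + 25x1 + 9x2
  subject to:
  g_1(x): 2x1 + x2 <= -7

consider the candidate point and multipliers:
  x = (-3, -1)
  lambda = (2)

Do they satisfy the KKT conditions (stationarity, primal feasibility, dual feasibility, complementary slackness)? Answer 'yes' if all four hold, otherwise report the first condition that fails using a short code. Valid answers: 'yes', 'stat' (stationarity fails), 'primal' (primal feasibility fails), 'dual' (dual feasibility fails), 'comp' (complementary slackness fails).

Gradient of f: grad f(x) = Q x + c = (-2, 0)
Constraint values g_i(x) = a_i^T x - b_i:
  g_1((-3, -1)) = 0
Stationarity residual: grad f(x) + sum_i lambda_i a_i = (2, 2)
  -> stationarity FAILS
Primal feasibility (all g_i <= 0): OK
Dual feasibility (all lambda_i >= 0): OK
Complementary slackness (lambda_i * g_i(x) = 0 for all i): OK

Verdict: the first failing condition is stationarity -> stat.

stat


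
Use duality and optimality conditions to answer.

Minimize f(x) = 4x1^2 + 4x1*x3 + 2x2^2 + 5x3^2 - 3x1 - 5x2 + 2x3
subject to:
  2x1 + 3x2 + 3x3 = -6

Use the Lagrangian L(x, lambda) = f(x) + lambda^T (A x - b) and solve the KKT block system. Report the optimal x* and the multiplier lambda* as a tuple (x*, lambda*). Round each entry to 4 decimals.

Form the Lagrangian:
  L(x, lambda) = (1/2) x^T Q x + c^T x + lambda^T (A x - b)
Stationarity (grad_x L = 0): Q x + c + A^T lambda = 0.
Primal feasibility: A x = b.

This gives the KKT block system:
  [ Q   A^T ] [ x     ]   [-c ]
  [ A    0  ] [ lambda ] = [ b ]

Solving the linear system:
  x*      = (0.2236, -0.9712, -1.1779)
  lambda* = (2.9615)
  f(x*)   = 9.7993

x* = (0.2236, -0.9712, -1.1779), lambda* = (2.9615)


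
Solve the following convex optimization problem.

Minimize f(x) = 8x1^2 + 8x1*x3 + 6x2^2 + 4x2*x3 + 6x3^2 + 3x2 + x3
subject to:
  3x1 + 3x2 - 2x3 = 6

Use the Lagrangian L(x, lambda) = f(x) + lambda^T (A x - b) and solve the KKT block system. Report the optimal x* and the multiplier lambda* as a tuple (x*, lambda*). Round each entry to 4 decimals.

Form the Lagrangian:
  L(x, lambda) = (1/2) x^T Q x + c^T x + lambda^T (A x - b)
Stationarity (grad_x L = 0): Q x + c + A^T lambda = 0.
Primal feasibility: A x = b.

This gives the KKT block system:
  [ Q   A^T ] [ x     ]   [-c ]
  [ A    0  ] [ lambda ] = [ b ]

Solving the linear system:
  x*      = (0.8147, 0.4871, -1.0474)
  lambda* = (-1.5517)
  f(x*)   = 4.8621

x* = (0.8147, 0.4871, -1.0474), lambda* = (-1.5517)


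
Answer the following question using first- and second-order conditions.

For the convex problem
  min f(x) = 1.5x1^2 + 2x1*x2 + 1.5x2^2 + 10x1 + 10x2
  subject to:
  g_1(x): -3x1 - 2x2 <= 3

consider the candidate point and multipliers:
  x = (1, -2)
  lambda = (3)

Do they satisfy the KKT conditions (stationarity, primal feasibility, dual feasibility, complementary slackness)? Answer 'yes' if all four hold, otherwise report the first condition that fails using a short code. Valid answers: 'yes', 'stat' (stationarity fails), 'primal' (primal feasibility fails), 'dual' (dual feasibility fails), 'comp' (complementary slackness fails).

Gradient of f: grad f(x) = Q x + c = (9, 6)
Constraint values g_i(x) = a_i^T x - b_i:
  g_1((1, -2)) = -2
Stationarity residual: grad f(x) + sum_i lambda_i a_i = (0, 0)
  -> stationarity OK
Primal feasibility (all g_i <= 0): OK
Dual feasibility (all lambda_i >= 0): OK
Complementary slackness (lambda_i * g_i(x) = 0 for all i): FAILS

Verdict: the first failing condition is complementary_slackness -> comp.

comp


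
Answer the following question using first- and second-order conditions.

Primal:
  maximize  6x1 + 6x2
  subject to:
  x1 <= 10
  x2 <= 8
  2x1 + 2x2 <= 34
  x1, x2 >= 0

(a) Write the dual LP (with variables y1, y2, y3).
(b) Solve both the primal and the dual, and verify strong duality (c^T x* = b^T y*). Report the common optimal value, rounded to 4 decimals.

The standard primal-dual pair for 'max c^T x s.t. A x <= b, x >= 0' is:
  Dual:  min b^T y  s.t.  A^T y >= c,  y >= 0.

So the dual LP is:
  minimize  10y1 + 8y2 + 34y3
  subject to:
    y1 + 2y3 >= 6
    y2 + 2y3 >= 6
    y1, y2, y3 >= 0

Solving the primal: x* = (9, 8).
  primal value c^T x* = 102.
Solving the dual: y* = (0, 0, 3).
  dual value b^T y* = 102.
Strong duality: c^T x* = b^T y*. Confirmed.

102


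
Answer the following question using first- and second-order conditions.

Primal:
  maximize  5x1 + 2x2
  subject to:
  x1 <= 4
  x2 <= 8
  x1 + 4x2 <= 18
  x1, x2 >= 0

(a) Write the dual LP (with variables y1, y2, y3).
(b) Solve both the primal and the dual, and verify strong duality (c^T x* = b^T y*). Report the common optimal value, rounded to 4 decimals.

The standard primal-dual pair for 'max c^T x s.t. A x <= b, x >= 0' is:
  Dual:  min b^T y  s.t.  A^T y >= c,  y >= 0.

So the dual LP is:
  minimize  4y1 + 8y2 + 18y3
  subject to:
    y1 + y3 >= 5
    y2 + 4y3 >= 2
    y1, y2, y3 >= 0

Solving the primal: x* = (4, 3.5).
  primal value c^T x* = 27.
Solving the dual: y* = (4.5, 0, 0.5).
  dual value b^T y* = 27.
Strong duality: c^T x* = b^T y*. Confirmed.

27


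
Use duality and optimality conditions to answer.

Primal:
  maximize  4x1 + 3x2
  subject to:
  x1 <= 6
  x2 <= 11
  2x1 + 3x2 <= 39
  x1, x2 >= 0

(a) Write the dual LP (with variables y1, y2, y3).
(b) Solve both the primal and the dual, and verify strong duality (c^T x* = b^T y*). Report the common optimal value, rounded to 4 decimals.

The standard primal-dual pair for 'max c^T x s.t. A x <= b, x >= 0' is:
  Dual:  min b^T y  s.t.  A^T y >= c,  y >= 0.

So the dual LP is:
  minimize  6y1 + 11y2 + 39y3
  subject to:
    y1 + 2y3 >= 4
    y2 + 3y3 >= 3
    y1, y2, y3 >= 0

Solving the primal: x* = (6, 9).
  primal value c^T x* = 51.
Solving the dual: y* = (2, 0, 1).
  dual value b^T y* = 51.
Strong duality: c^T x* = b^T y*. Confirmed.

51


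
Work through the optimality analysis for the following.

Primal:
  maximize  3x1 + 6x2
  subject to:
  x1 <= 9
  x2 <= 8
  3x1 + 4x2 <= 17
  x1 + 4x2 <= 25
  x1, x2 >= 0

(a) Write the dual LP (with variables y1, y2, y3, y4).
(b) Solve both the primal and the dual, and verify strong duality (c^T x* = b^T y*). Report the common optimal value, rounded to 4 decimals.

The standard primal-dual pair for 'max c^T x s.t. A x <= b, x >= 0' is:
  Dual:  min b^T y  s.t.  A^T y >= c,  y >= 0.

So the dual LP is:
  minimize  9y1 + 8y2 + 17y3 + 25y4
  subject to:
    y1 + 3y3 + y4 >= 3
    y2 + 4y3 + 4y4 >= 6
    y1, y2, y3, y4 >= 0

Solving the primal: x* = (0, 4.25).
  primal value c^T x* = 25.5.
Solving the dual: y* = (0, 0, 1.5, 0).
  dual value b^T y* = 25.5.
Strong duality: c^T x* = b^T y*. Confirmed.

25.5


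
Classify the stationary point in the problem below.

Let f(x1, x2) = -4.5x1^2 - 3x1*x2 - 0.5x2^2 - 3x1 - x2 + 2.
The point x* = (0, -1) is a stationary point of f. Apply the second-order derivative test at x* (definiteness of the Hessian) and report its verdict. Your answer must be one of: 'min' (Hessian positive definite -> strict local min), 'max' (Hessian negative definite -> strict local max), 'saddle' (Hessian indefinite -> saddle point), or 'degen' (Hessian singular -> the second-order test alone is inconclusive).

Compute the Hessian H = grad^2 f:
  H = [[-9, -3], [-3, -1]]
Verify stationarity: grad f(x*) = H x* + g = (0, 0).
Eigenvalues of H: -10, 0.
H has a zero eigenvalue (singular; negative semidefinite but not definite), so H is neither positive definite, negative definite, nor indefinite. The second-order test alone is inconclusive -> degen.
(Indeed, f is constant along the null direction of H through x*, so x* is not a strict local extremum.)

degen


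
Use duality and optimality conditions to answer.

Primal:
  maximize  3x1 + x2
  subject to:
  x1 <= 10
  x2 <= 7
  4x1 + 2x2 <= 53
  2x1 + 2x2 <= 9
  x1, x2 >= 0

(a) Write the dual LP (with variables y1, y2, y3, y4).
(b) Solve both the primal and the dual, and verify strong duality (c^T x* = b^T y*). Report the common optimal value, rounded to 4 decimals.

The standard primal-dual pair for 'max c^T x s.t. A x <= b, x >= 0' is:
  Dual:  min b^T y  s.t.  A^T y >= c,  y >= 0.

So the dual LP is:
  minimize  10y1 + 7y2 + 53y3 + 9y4
  subject to:
    y1 + 4y3 + 2y4 >= 3
    y2 + 2y3 + 2y4 >= 1
    y1, y2, y3, y4 >= 0

Solving the primal: x* = (4.5, 0).
  primal value c^T x* = 13.5.
Solving the dual: y* = (0, 0, 0, 1.5).
  dual value b^T y* = 13.5.
Strong duality: c^T x* = b^T y*. Confirmed.

13.5


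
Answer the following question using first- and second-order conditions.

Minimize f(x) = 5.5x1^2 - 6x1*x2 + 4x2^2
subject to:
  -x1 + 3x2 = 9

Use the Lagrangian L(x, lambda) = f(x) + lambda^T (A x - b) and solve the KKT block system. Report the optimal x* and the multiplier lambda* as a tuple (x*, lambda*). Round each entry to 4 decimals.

Form the Lagrangian:
  L(x, lambda) = (1/2) x^T Q x + c^T x + lambda^T (A x - b)
Stationarity (grad_x L = 0): Q x + c + A^T lambda = 0.
Primal feasibility: A x = b.

This gives the KKT block system:
  [ Q   A^T ] [ x     ]   [-c ]
  [ A    0  ] [ lambda ] = [ b ]

Solving the linear system:
  x*      = (1.2676, 3.4225)
  lambda* = (-6.5915)
  f(x*)   = 29.662

x* = (1.2676, 3.4225), lambda* = (-6.5915)


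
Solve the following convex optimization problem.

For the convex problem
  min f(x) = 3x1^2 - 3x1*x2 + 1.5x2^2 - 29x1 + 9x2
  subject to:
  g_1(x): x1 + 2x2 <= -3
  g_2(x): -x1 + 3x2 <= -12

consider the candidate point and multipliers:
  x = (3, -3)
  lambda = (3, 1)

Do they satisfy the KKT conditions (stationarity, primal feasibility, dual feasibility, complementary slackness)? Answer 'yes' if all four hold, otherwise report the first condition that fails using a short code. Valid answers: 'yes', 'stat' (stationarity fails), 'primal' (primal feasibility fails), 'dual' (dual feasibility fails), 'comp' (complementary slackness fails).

Gradient of f: grad f(x) = Q x + c = (-2, -9)
Constraint values g_i(x) = a_i^T x - b_i:
  g_1((3, -3)) = 0
  g_2((3, -3)) = 0
Stationarity residual: grad f(x) + sum_i lambda_i a_i = (0, 0)
  -> stationarity OK
Primal feasibility (all g_i <= 0): OK
Dual feasibility (all lambda_i >= 0): OK
Complementary slackness (lambda_i * g_i(x) = 0 for all i): OK

Verdict: yes, KKT holds.

yes


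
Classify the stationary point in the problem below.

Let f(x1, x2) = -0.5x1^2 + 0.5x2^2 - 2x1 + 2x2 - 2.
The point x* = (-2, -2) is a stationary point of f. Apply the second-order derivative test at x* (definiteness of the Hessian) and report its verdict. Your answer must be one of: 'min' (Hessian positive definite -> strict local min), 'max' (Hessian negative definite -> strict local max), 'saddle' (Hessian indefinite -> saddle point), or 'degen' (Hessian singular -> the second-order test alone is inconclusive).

Compute the Hessian H = grad^2 f:
  H = [[-1, 0], [0, 1]]
Verify stationarity: grad f(x*) = H x* + g = (0, 0).
Eigenvalues of H: -1, 1.
Eigenvalues have mixed signs, so H is indefinite -> x* is a saddle point.

saddle


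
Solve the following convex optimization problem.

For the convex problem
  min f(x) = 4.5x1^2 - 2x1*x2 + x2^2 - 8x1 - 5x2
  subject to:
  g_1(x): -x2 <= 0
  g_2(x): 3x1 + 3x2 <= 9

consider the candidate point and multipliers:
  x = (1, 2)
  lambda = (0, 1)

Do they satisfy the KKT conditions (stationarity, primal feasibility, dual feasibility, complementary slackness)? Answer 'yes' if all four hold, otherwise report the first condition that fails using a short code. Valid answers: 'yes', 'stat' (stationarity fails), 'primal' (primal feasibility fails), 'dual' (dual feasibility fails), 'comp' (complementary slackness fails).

Gradient of f: grad f(x) = Q x + c = (-3, -3)
Constraint values g_i(x) = a_i^T x - b_i:
  g_1((1, 2)) = -2
  g_2((1, 2)) = 0
Stationarity residual: grad f(x) + sum_i lambda_i a_i = (0, 0)
  -> stationarity OK
Primal feasibility (all g_i <= 0): OK
Dual feasibility (all lambda_i >= 0): OK
Complementary slackness (lambda_i * g_i(x) = 0 for all i): OK

Verdict: yes, KKT holds.

yes


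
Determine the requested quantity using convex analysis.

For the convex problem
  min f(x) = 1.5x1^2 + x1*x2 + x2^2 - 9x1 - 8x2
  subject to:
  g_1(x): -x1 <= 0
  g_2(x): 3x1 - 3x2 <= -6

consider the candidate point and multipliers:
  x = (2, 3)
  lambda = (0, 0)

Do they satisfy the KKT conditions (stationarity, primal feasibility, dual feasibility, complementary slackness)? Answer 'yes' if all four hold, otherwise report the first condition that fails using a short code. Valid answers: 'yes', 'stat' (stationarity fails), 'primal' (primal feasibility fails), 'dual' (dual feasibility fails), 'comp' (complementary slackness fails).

Gradient of f: grad f(x) = Q x + c = (0, 0)
Constraint values g_i(x) = a_i^T x - b_i:
  g_1((2, 3)) = -2
  g_2((2, 3)) = 3
Stationarity residual: grad f(x) + sum_i lambda_i a_i = (0, 0)
  -> stationarity OK
Primal feasibility (all g_i <= 0): FAILS
Dual feasibility (all lambda_i >= 0): OK
Complementary slackness (lambda_i * g_i(x) = 0 for all i): OK

Verdict: the first failing condition is primal_feasibility -> primal.

primal


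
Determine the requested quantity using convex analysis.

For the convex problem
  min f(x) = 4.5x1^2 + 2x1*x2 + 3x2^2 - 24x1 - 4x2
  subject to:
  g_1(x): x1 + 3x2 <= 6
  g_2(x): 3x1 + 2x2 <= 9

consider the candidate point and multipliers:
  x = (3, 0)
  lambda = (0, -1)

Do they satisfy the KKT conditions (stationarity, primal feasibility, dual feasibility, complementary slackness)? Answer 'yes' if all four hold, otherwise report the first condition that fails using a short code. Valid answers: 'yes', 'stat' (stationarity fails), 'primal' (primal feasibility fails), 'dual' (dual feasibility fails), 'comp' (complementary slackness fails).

Gradient of f: grad f(x) = Q x + c = (3, 2)
Constraint values g_i(x) = a_i^T x - b_i:
  g_1((3, 0)) = -3
  g_2((3, 0)) = 0
Stationarity residual: grad f(x) + sum_i lambda_i a_i = (0, 0)
  -> stationarity OK
Primal feasibility (all g_i <= 0): OK
Dual feasibility (all lambda_i >= 0): FAILS
Complementary slackness (lambda_i * g_i(x) = 0 for all i): OK

Verdict: the first failing condition is dual_feasibility -> dual.

dual


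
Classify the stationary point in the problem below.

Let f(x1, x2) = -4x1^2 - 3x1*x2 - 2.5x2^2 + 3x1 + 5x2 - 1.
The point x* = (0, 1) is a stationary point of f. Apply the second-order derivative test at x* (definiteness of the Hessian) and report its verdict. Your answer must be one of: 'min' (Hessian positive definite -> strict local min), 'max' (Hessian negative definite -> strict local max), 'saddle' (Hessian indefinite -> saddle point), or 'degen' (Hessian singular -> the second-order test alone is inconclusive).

Compute the Hessian H = grad^2 f:
  H = [[-8, -3], [-3, -5]]
Verify stationarity: grad f(x*) = H x* + g = (0, 0).
Eigenvalues of H: -9.8541, -3.1459.
Both eigenvalues < 0, so H is negative definite -> x* is a strict local max.

max


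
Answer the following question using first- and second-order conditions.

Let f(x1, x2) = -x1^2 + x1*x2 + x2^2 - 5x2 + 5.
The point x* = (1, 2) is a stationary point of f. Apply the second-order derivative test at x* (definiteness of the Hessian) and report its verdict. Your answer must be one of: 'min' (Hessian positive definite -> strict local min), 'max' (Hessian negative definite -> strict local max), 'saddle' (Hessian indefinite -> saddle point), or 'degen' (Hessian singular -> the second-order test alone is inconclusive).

Compute the Hessian H = grad^2 f:
  H = [[-2, 1], [1, 2]]
Verify stationarity: grad f(x*) = H x* + g = (0, 0).
Eigenvalues of H: -2.2361, 2.2361.
Eigenvalues have mixed signs, so H is indefinite -> x* is a saddle point.

saddle


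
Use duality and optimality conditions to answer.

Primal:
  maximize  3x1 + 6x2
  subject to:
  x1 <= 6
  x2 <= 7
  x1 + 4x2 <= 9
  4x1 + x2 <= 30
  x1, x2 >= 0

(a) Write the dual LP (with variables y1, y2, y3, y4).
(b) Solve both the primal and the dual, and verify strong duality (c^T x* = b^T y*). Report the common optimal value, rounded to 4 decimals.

The standard primal-dual pair for 'max c^T x s.t. A x <= b, x >= 0' is:
  Dual:  min b^T y  s.t.  A^T y >= c,  y >= 0.

So the dual LP is:
  minimize  6y1 + 7y2 + 9y3 + 30y4
  subject to:
    y1 + y3 + 4y4 >= 3
    y2 + 4y3 + y4 >= 6
    y1, y2, y3, y4 >= 0

Solving the primal: x* = (6, 0.75).
  primal value c^T x* = 22.5.
Solving the dual: y* = (1.5, 0, 1.5, 0).
  dual value b^T y* = 22.5.
Strong duality: c^T x* = b^T y*. Confirmed.

22.5


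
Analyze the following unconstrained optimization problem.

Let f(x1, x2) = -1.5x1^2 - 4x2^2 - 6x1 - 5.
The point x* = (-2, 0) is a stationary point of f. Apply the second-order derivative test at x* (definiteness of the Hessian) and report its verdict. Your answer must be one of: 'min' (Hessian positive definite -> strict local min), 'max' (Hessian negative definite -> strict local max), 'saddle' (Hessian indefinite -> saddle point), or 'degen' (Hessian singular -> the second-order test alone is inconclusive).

Compute the Hessian H = grad^2 f:
  H = [[-3, 0], [0, -8]]
Verify stationarity: grad f(x*) = H x* + g = (0, 0).
Eigenvalues of H: -8, -3.
Both eigenvalues < 0, so H is negative definite -> x* is a strict local max.

max


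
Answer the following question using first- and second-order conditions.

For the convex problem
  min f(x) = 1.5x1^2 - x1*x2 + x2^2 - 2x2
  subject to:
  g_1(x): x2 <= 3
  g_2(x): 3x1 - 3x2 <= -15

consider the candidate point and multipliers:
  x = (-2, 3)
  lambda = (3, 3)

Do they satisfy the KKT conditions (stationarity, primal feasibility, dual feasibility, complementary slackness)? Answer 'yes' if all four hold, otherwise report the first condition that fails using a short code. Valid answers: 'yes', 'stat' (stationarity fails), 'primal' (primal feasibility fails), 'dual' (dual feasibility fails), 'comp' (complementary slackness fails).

Gradient of f: grad f(x) = Q x + c = (-9, 6)
Constraint values g_i(x) = a_i^T x - b_i:
  g_1((-2, 3)) = 0
  g_2((-2, 3)) = 0
Stationarity residual: grad f(x) + sum_i lambda_i a_i = (0, 0)
  -> stationarity OK
Primal feasibility (all g_i <= 0): OK
Dual feasibility (all lambda_i >= 0): OK
Complementary slackness (lambda_i * g_i(x) = 0 for all i): OK

Verdict: yes, KKT holds.

yes


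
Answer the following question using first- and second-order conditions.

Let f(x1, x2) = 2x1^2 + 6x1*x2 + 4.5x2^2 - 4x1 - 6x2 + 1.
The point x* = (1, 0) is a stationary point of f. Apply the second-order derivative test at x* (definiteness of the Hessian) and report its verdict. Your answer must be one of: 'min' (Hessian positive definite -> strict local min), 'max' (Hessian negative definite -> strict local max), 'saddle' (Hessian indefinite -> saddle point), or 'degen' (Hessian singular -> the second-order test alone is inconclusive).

Compute the Hessian H = grad^2 f:
  H = [[4, 6], [6, 9]]
Verify stationarity: grad f(x*) = H x* + g = (0, 0).
Eigenvalues of H: 0, 13.
H has a zero eigenvalue (singular; positive semidefinite but not definite), so H is neither positive definite, negative definite, nor indefinite. The second-order test alone is inconclusive -> degen.
(Indeed, f is constant along the null direction of H through x*, so x* is not a strict local extremum.)

degen


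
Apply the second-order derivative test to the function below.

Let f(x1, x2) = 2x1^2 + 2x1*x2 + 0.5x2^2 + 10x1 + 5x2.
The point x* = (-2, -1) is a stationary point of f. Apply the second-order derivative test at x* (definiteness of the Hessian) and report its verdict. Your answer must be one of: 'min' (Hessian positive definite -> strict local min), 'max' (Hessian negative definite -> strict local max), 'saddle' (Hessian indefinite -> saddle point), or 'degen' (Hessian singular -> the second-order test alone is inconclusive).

Compute the Hessian H = grad^2 f:
  H = [[4, 2], [2, 1]]
Verify stationarity: grad f(x*) = H x* + g = (0, 0).
Eigenvalues of H: 0, 5.
H has a zero eigenvalue (singular; positive semidefinite but not definite), so H is neither positive definite, negative definite, nor indefinite. The second-order test alone is inconclusive -> degen.
(Indeed, f is constant along the null direction of H through x*, so x* is not a strict local extremum.)

degen


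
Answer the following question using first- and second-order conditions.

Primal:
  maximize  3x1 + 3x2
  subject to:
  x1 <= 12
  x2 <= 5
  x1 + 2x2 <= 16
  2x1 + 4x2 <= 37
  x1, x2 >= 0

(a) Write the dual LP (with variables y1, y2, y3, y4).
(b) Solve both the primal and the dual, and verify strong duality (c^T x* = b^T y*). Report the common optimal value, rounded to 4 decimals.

The standard primal-dual pair for 'max c^T x s.t. A x <= b, x >= 0' is:
  Dual:  min b^T y  s.t.  A^T y >= c,  y >= 0.

So the dual LP is:
  minimize  12y1 + 5y2 + 16y3 + 37y4
  subject to:
    y1 + y3 + 2y4 >= 3
    y2 + 2y3 + 4y4 >= 3
    y1, y2, y3, y4 >= 0

Solving the primal: x* = (12, 2).
  primal value c^T x* = 42.
Solving the dual: y* = (1.5, 0, 1.5, 0).
  dual value b^T y* = 42.
Strong duality: c^T x* = b^T y*. Confirmed.

42


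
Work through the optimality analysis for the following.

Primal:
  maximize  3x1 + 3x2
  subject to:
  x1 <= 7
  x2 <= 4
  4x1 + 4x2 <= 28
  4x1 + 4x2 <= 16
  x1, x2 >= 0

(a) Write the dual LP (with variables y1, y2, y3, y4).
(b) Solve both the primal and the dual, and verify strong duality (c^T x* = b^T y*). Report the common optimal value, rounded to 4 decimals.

The standard primal-dual pair for 'max c^T x s.t. A x <= b, x >= 0' is:
  Dual:  min b^T y  s.t.  A^T y >= c,  y >= 0.

So the dual LP is:
  minimize  7y1 + 4y2 + 28y3 + 16y4
  subject to:
    y1 + 4y3 + 4y4 >= 3
    y2 + 4y3 + 4y4 >= 3
    y1, y2, y3, y4 >= 0

Solving the primal: x* = (4, 0).
  primal value c^T x* = 12.
Solving the dual: y* = (0, 0, 0, 0.75).
  dual value b^T y* = 12.
Strong duality: c^T x* = b^T y*. Confirmed.

12


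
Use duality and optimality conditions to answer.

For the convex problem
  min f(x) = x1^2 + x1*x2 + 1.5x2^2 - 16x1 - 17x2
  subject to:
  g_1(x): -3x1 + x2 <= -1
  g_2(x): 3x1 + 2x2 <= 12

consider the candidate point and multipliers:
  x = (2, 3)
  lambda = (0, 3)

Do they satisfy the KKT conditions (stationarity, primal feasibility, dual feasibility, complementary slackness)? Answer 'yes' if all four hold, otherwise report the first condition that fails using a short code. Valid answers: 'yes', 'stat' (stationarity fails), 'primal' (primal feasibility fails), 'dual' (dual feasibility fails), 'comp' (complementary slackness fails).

Gradient of f: grad f(x) = Q x + c = (-9, -6)
Constraint values g_i(x) = a_i^T x - b_i:
  g_1((2, 3)) = -2
  g_2((2, 3)) = 0
Stationarity residual: grad f(x) + sum_i lambda_i a_i = (0, 0)
  -> stationarity OK
Primal feasibility (all g_i <= 0): OK
Dual feasibility (all lambda_i >= 0): OK
Complementary slackness (lambda_i * g_i(x) = 0 for all i): OK

Verdict: yes, KKT holds.

yes


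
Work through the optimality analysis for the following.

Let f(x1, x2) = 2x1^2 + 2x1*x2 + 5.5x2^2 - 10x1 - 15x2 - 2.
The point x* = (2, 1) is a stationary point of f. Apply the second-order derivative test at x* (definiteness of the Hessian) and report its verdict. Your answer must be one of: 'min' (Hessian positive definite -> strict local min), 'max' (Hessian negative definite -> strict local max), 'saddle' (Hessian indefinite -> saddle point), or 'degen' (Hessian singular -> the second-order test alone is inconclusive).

Compute the Hessian H = grad^2 f:
  H = [[4, 2], [2, 11]]
Verify stationarity: grad f(x*) = H x* + g = (0, 0).
Eigenvalues of H: 3.4689, 11.5311.
Both eigenvalues > 0, so H is positive definite -> x* is a strict local min.

min


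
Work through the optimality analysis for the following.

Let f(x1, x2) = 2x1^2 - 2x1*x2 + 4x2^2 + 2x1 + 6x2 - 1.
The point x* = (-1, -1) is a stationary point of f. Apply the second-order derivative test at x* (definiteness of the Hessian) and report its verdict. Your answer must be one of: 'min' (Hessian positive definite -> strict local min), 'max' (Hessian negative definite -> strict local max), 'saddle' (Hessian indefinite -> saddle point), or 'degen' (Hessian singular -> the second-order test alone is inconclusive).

Compute the Hessian H = grad^2 f:
  H = [[4, -2], [-2, 8]]
Verify stationarity: grad f(x*) = H x* + g = (0, 0).
Eigenvalues of H: 3.1716, 8.8284.
Both eigenvalues > 0, so H is positive definite -> x* is a strict local min.

min


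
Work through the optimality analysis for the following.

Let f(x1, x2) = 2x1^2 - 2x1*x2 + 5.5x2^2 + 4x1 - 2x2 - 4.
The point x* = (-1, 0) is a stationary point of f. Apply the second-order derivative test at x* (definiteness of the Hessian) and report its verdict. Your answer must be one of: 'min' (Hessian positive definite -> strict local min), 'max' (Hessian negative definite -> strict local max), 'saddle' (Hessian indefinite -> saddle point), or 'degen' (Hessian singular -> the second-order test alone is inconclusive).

Compute the Hessian H = grad^2 f:
  H = [[4, -2], [-2, 11]]
Verify stationarity: grad f(x*) = H x* + g = (0, 0).
Eigenvalues of H: 3.4689, 11.5311.
Both eigenvalues > 0, so H is positive definite -> x* is a strict local min.

min


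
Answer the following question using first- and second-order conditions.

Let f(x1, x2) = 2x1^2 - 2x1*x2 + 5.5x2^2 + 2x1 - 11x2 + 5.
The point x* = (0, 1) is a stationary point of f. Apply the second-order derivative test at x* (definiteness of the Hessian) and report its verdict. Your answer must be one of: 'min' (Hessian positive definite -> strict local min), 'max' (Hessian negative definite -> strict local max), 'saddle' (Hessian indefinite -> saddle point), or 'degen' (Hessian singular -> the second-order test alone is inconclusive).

Compute the Hessian H = grad^2 f:
  H = [[4, -2], [-2, 11]]
Verify stationarity: grad f(x*) = H x* + g = (0, 0).
Eigenvalues of H: 3.4689, 11.5311.
Both eigenvalues > 0, so H is positive definite -> x* is a strict local min.

min
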